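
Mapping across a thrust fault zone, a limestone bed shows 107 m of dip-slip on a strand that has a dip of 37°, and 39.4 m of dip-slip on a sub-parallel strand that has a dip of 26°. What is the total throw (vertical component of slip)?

throw_A = 107 × sin(37°) = 64.39 m
throw_B = 39.4 × sin(26°) = 17.27 m
total = 64.39 + 17.27 = 81.7 m

81.7 m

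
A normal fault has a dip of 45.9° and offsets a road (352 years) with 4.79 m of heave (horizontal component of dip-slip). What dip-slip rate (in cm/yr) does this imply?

dip-slip = heave / cos(dip) = 4.79 m / cos(45.9°) = 6.883 m
rate = 6.883 m / 352 years = 0.0196 m/yr = 1.96 cm/yr

1.96 cm/yr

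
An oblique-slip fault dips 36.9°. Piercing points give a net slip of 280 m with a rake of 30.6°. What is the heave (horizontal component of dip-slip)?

114 m

dip-slip = net slip × sin(rake) = 280 m × sin(30.6°) = 142.5 m
heave = dip-slip × cos(dip) = 142.5 × cos(36.9°) = 114 m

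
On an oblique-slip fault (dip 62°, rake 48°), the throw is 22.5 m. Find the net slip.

34.3 m

dip-slip = throw / sin(dip) = 22.5 / sin(62°) = 25.48 m
net slip = dip-slip / sin(rake) = 25.48 / sin(48°) = 34.3 m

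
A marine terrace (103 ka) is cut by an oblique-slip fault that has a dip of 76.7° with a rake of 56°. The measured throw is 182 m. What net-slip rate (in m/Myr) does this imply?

2190 m/Myr

dip-slip = throw / sin(dip) = 182 / sin(76.7°) = 187 m
net slip = dip-slip / sin(rake) = 187 / sin(56°) = 225.6 m
rate = 225.6 m / 103 ka = 0.00219 m/yr = 2190 m/Myr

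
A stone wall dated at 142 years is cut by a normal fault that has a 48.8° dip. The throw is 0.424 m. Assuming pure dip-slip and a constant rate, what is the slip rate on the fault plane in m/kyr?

3.97 m/kyr

dip-slip = throw / sin(dip) = 0.424 m / sin(48.8°) = 0.5635 m
rate = 0.5635 m / 142 years = 0.00397 m/yr = 3.97 m/kyr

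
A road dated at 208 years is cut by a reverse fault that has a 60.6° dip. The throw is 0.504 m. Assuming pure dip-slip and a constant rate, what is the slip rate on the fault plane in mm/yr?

2.78 mm/yr

dip-slip = throw / sin(dip) = 0.504 m / sin(60.6°) = 0.5785 m
rate = 0.5785 m / 208 years = 0.00278 m/yr = 2.78 mm/yr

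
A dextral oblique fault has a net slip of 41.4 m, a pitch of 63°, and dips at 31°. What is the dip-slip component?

dip-slip = net slip × sin(rake) = 41.4 m × sin(63°) = 36.9 m

36.9 m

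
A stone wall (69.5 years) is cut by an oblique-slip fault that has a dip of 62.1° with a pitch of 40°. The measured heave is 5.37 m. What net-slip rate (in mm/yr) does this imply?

257 mm/yr

dip-slip = heave / cos(dip) = 5.37 / cos(62.1°) = 11.48 m
net slip = dip-slip / sin(rake) = 11.48 / sin(40°) = 17.85 m
rate = 17.85 m / 69.5 years = 0.257 m/yr = 257 mm/yr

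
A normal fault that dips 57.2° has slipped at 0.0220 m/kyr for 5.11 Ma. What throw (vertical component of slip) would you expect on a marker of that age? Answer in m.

dip-slip = rate × time = 0.0220 m/kyr × 5.11 Ma = 112.4 m
throw = dip-slip × sin(dip) = 112.4 × sin(57.2°) = 94.5 m

94.5 m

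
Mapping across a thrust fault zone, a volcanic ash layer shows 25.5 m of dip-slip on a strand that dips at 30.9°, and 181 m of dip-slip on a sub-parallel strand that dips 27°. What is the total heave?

heave_A = 25.5 × cos(30.9°) = 21.88 m
heave_B = 181 × cos(27°) = 161.3 m
total = 21.88 + 161.3 = 183 m

183 m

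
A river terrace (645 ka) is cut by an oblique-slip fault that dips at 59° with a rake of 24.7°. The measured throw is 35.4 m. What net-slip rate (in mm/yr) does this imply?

dip-slip = throw / sin(dip) = 35.4 / sin(59°) = 41.30 m
net slip = dip-slip / sin(rake) = 41.30 / sin(24.7°) = 98.83 m
rate = 98.83 m / 645 ka = 0.000153 m/yr = 0.153 mm/yr

0.153 mm/yr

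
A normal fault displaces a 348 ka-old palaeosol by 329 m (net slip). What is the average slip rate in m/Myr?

945 m/Myr

rate = 329 m / 348 ka = 0.000945 m/yr = 945 m/Myr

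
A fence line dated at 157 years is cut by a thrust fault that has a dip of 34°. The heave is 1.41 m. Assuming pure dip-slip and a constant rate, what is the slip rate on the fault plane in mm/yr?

dip-slip = heave / cos(dip) = 1.41 m / cos(34°) = 1.701 m
rate = 1.701 m / 157 years = 0.0108 m/yr = 10.8 mm/yr

10.8 mm/yr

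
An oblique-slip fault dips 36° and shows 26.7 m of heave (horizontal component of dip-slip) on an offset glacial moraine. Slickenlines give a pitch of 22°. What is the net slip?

88.1 m

dip-slip = heave / cos(dip) = 26.7 / cos(36°) = 33 m
net slip = dip-slip / sin(rake) = 33 / sin(22°) = 88.1 m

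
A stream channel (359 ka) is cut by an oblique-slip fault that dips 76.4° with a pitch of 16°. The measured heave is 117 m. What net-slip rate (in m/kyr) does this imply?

dip-slip = heave / cos(dip) = 117 / cos(76.4°) = 497.6 m
net slip = dip-slip / sin(rake) = 497.6 / sin(16°) = 1805 m
rate = 1805 m / 359 ka = 0.00503 m/yr = 5.03 m/kyr

5.03 m/kyr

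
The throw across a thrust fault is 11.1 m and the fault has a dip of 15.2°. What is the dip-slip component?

42.3 m

dip-slip = throw / sin(dip) = 11.1 / sin(15.2°) = 42.3 m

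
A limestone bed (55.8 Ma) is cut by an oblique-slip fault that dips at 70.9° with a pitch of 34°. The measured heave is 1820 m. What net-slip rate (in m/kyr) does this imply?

dip-slip = heave / cos(dip) = 1820 / cos(70.9°) = 5562 m
net slip = dip-slip / sin(rake) = 5562 / sin(34°) = 9947 m
rate = 9947 m / 55.8 Ma = 0.000178 m/yr = 0.178 m/kyr

0.178 m/kyr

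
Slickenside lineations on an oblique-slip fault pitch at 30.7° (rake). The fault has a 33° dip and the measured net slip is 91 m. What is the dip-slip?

dip-slip = net slip × sin(rake) = 91 m × sin(30.7°) = 46.5 m

46.5 m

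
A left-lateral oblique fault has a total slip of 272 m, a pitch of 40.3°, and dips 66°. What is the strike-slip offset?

207 m

strike-slip = net slip × cos(rake) = 272 m × cos(40.3°) = 207 m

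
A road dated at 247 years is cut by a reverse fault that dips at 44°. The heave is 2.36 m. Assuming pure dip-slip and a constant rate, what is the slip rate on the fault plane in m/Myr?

13300 m/Myr

dip-slip = heave / cos(dip) = 2.36 m / cos(44°) = 3.281 m
rate = 3.281 m / 247 years = 0.0133 m/yr = 13300 m/Myr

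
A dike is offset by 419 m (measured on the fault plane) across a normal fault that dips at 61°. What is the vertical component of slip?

366 m

throw = dip-slip × sin(dip) = 419 m × sin(61°) = 366 m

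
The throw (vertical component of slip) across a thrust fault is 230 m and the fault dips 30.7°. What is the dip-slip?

dip-slip = throw / sin(dip) = 230 / sin(30.7°) = 451 m

451 m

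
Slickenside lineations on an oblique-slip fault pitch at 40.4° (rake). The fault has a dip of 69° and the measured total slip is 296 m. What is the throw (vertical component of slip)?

dip-slip = net slip × sin(rake) = 296 m × sin(40.4°) = 191.8 m
throw = dip-slip × sin(dip) = 191.8 × sin(69°) = 179 m

179 m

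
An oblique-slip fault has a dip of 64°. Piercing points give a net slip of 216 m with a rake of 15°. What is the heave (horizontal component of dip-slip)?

dip-slip = net slip × sin(rake) = 216 m × sin(15°) = 55.90 m
heave = dip-slip × cos(dip) = 55.90 × cos(64°) = 24.5 m

24.5 m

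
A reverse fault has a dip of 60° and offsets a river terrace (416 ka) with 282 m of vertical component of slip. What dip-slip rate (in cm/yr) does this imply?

dip-slip = throw / sin(dip) = 282 m / sin(60°) = 325.6 m
rate = 325.6 m / 416 ka = 0.000783 m/yr = 0.0783 cm/yr

0.0783 cm/yr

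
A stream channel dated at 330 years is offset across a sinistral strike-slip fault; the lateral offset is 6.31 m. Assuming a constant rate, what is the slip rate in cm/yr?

1.91 cm/yr

rate = 6.31 m / 330 years = 0.0191 m/yr = 1.91 cm/yr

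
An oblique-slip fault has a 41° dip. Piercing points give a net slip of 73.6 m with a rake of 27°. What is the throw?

dip-slip = net slip × sin(rake) = 73.6 m × sin(27°) = 33.41 m
throw = dip-slip × sin(dip) = 33.41 × sin(41°) = 21.9 m

21.9 m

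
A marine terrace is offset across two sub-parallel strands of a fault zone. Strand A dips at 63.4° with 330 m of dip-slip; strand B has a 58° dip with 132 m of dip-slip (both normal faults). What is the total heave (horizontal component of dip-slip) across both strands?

heave_A = 330 × cos(63.4°) = 147.8 m
heave_B = 132 × cos(58°) = 69.95 m
total = 147.8 + 69.95 = 218 m

218 m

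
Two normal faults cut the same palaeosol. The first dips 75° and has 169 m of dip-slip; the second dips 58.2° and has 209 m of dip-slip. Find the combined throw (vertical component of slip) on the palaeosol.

341 m

throw_A = 169 × sin(75°) = 163.2 m
throw_B = 209 × sin(58.2°) = 177.6 m
total = 163.2 + 177.6 = 341 m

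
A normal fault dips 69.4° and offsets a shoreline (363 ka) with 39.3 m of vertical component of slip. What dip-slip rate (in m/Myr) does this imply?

dip-slip = throw / sin(dip) = 39.3 m / sin(69.4°) = 41.98 m
rate = 41.98 m / 363 ka = 0.000116 m/yr = 116 m/Myr

116 m/Myr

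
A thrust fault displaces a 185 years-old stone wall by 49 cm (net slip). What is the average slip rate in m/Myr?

rate = 49 cm / 185 years = 0.00265 m/yr = 2650 m/Myr

2650 m/Myr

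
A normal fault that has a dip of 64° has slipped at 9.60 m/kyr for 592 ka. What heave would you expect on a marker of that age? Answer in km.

dip-slip = rate × time = 9.60 m/kyr × 592 ka = 5683 m
heave = dip-slip × cos(dip) = 5683 × cos(64°) = 2490 m = 2.49 km

2.49 km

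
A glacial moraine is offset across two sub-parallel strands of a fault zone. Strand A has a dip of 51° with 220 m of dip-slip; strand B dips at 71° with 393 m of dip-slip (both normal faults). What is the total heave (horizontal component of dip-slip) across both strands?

266 m

heave_A = 220 × cos(51°) = 138.5 m
heave_B = 393 × cos(71°) = 127.9 m
total = 138.5 + 127.9 = 266 m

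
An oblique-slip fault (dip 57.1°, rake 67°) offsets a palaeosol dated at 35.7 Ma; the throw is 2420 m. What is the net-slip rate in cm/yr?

dip-slip = throw / sin(dip) = 2420 / sin(57.1°) = 2882 m
net slip = dip-slip / sin(rake) = 2882 / sin(67°) = 3131 m
rate = 3131 m / 35.7 Ma = 0.0000877 m/yr = 0.00877 cm/yr

0.00877 cm/yr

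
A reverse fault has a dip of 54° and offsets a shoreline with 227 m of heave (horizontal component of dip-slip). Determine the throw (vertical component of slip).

312 m

throw = heave × tan(dip) = 227 × tan(54°) = 312 m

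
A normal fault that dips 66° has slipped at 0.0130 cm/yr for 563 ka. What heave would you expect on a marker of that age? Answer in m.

29.8 m

dip-slip = rate × time = 0.0130 cm/yr × 563 ka = 73.19 m
heave = dip-slip × cos(dip) = 73.19 × cos(66°) = 29.8 m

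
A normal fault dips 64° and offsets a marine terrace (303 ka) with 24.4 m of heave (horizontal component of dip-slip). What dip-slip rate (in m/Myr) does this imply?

dip-slip = heave / cos(dip) = 24.4 m / cos(64°) = 55.66 m
rate = 55.66 m / 303 ka = 0.000184 m/yr = 184 m/Myr

184 m/Myr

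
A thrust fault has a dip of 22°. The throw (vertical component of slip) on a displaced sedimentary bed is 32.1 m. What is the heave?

79.5 m

heave = throw / tan(dip) = 32.1 / tan(22°) = 79.5 m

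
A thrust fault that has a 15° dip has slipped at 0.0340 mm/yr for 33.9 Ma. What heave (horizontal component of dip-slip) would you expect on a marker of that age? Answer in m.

dip-slip = rate × time = 0.0340 mm/yr × 33.9 Ma = 1153 m
heave = dip-slip × cos(dip) = 1153 × cos(15°) = 1110 m

1110 m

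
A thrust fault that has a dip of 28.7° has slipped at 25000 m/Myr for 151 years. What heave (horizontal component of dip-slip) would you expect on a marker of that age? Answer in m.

dip-slip = rate × time = 25000 m/Myr × 151 years = 3.775 m
heave = dip-slip × cos(dip) = 3.775 × cos(28.7°) = 3.31 m

3.31 m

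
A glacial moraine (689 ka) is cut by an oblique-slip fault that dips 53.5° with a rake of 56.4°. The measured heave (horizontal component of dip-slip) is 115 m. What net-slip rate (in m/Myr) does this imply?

dip-slip = heave / cos(dip) = 115 / cos(53.5°) = 193.3 m
net slip = dip-slip / sin(rake) = 193.3 / sin(56.4°) = 232.1 m
rate = 232.1 m / 689 ka = 0.000337 m/yr = 337 m/Myr

337 m/Myr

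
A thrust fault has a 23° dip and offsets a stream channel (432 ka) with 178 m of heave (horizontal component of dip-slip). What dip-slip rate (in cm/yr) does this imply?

dip-slip = heave / cos(dip) = 178 m / cos(23°) = 193.4 m
rate = 193.4 m / 432 ka = 0.000448 m/yr = 0.0448 cm/yr

0.0448 cm/yr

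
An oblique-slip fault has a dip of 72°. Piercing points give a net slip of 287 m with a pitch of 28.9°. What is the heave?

dip-slip = net slip × sin(rake) = 287 m × sin(28.9°) = 138.7 m
heave = dip-slip × cos(dip) = 138.7 × cos(72°) = 42.9 m

42.9 m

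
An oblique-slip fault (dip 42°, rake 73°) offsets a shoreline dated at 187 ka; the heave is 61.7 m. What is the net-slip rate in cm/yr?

dip-slip = heave / cos(dip) = 61.7 / cos(42°) = 83.03 m
net slip = dip-slip / sin(rake) = 83.03 / sin(73°) = 86.82 m
rate = 86.82 m / 187 ka = 0.000464 m/yr = 0.0464 cm/yr

0.0464 cm/yr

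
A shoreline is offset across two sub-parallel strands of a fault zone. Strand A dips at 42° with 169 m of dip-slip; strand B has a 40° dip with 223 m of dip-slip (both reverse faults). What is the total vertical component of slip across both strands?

throw_A = 169 × sin(42°) = 113.1 m
throw_B = 223 × sin(40°) = 143.3 m
total = 113.1 + 143.3 = 256 m

256 m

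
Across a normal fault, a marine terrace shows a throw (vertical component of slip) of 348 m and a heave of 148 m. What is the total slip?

378 m

net slip = √(throw² + heave²) = √(348² + 148²) = 378 m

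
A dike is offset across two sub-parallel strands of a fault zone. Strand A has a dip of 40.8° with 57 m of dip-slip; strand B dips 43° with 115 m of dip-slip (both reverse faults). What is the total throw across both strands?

throw_A = 57 × sin(40.8°) = 37.24 m
throw_B = 115 × sin(43°) = 78.43 m
total = 37.24 + 78.43 = 116 m

116 m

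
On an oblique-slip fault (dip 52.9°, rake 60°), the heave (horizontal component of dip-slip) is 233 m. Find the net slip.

446 m

dip-slip = heave / cos(dip) = 233 / cos(52.9°) = 386.3 m
net slip = dip-slip / sin(rake) = 386.3 / sin(60°) = 446 m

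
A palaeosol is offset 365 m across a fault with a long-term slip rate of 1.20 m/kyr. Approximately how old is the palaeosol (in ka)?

304 ka

age = offset / rate = 365 m / (1.20 m/kyr) = 304000 yr = 304 ka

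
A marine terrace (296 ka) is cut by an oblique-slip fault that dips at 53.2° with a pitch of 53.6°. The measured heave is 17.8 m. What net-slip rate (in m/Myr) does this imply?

125 m/Myr

dip-slip = heave / cos(dip) = 17.8 / cos(53.2°) = 29.72 m
net slip = dip-slip / sin(rake) = 29.72 / sin(53.6°) = 36.92 m
rate = 36.92 m / 296 ka = 0.000125 m/yr = 125 m/Myr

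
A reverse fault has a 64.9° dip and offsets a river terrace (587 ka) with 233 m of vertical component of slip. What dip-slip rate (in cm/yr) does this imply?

dip-slip = throw / sin(dip) = 233 m / sin(64.9°) = 257.3 m
rate = 257.3 m / 587 ka = 0.000438 m/yr = 0.0438 cm/yr

0.0438 cm/yr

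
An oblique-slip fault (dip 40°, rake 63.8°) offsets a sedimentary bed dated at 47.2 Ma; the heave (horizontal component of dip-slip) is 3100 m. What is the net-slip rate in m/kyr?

0.0956 m/kyr

dip-slip = heave / cos(dip) = 3100 / cos(40°) = 4047 m
net slip = dip-slip / sin(rake) = 4047 / sin(63.8°) = 4510 m
rate = 4510 m / 47.2 Ma = 0.0000956 m/yr = 0.0956 m/kyr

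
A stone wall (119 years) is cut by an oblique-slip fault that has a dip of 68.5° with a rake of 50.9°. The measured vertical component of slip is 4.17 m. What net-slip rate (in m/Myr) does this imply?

dip-slip = throw / sin(dip) = 4.17 / sin(68.5°) = 4.482 m
net slip = dip-slip / sin(rake) = 4.482 / sin(50.9°) = 5.775 m
rate = 5.775 m / 119 years = 0.0485 m/yr = 48500 m/Myr

48500 m/Myr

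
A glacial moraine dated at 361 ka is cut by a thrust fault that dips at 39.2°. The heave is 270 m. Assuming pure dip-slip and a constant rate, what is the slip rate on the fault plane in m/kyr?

0.965 m/kyr

dip-slip = heave / cos(dip) = 270 m / cos(39.2°) = 348.4 m
rate = 348.4 m / 361 ka = 0.000965 m/yr = 0.965 m/kyr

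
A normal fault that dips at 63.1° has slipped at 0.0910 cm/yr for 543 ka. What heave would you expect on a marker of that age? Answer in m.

224 m

dip-slip = rate × time = 0.0910 cm/yr × 543 ka = 494.1 m
heave = dip-slip × cos(dip) = 494.1 × cos(63.1°) = 224 m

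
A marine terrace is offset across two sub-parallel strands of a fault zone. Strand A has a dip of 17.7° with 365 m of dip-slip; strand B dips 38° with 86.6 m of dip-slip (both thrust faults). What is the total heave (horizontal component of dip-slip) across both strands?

416 m

heave_A = 365 × cos(17.7°) = 347.7 m
heave_B = 86.6 × cos(38°) = 68.24 m
total = 347.7 + 68.24 = 416 m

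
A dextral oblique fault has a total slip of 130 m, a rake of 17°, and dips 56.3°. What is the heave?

dip-slip = net slip × sin(rake) = 130 m × sin(17°) = 38.01 m
heave = dip-slip × cos(dip) = 38.01 × cos(56.3°) = 21.1 m

21.1 m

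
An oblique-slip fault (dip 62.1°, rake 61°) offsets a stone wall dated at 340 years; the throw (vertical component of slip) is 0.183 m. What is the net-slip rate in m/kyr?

0.696 m/kyr

dip-slip = throw / sin(dip) = 0.183 / sin(62.1°) = 0.2071 m
net slip = dip-slip / sin(rake) = 0.2071 / sin(61°) = 0.2368 m
rate = 0.2368 m / 340 years = 0.000696 m/yr = 0.696 m/kyr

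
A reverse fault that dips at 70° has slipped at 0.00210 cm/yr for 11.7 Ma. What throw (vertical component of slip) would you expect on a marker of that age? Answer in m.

dip-slip = rate × time = 0.00210 cm/yr × 11.7 Ma = 245.7 m
throw = dip-slip × sin(dip) = 245.7 × sin(70°) = 231 m

231 m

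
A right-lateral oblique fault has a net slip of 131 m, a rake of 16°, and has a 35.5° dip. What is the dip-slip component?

36.1 m

dip-slip = net slip × sin(rake) = 131 m × sin(16°) = 36.1 m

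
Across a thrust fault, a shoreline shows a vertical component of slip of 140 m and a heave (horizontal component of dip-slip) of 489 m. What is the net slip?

509 m

net slip = √(throw² + heave²) = √(140² + 489²) = 509 m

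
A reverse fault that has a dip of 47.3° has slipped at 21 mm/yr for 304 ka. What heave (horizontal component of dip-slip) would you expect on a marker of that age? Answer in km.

4.33 km

dip-slip = rate × time = 21 mm/yr × 304 ka = 6384 m
heave = dip-slip × cos(dip) = 6384 × cos(47.3°) = 4330 m = 4.33 km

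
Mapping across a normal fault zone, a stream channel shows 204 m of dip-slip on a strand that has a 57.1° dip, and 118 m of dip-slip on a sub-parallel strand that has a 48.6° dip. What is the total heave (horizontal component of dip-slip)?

189 m

heave_A = 204 × cos(57.1°) = 110.8 m
heave_B = 118 × cos(48.6°) = 78.03 m
total = 110.8 + 78.03 = 189 m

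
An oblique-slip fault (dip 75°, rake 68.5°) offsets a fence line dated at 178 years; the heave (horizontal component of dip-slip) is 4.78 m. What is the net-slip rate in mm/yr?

112 mm/yr

dip-slip = heave / cos(dip) = 4.78 / cos(75°) = 18.47 m
net slip = dip-slip / sin(rake) = 18.47 / sin(68.5°) = 19.85 m
rate = 19.85 m / 178 years = 0.112 m/yr = 112 mm/yr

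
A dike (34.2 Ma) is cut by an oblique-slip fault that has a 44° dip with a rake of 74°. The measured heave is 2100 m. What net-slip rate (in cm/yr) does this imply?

dip-slip = heave / cos(dip) = 2100 / cos(44°) = 2919 m
net slip = dip-slip / sin(rake) = 2919 / sin(74°) = 3037 m
rate = 3037 m / 34.2 Ma = 0.0000888 m/yr = 0.00888 cm/yr

0.00888 cm/yr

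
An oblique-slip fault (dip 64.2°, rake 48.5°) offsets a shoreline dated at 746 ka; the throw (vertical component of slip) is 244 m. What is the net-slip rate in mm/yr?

dip-slip = throw / sin(dip) = 244 / sin(64.2°) = 271 m
net slip = dip-slip / sin(rake) = 271 / sin(48.5°) = 361.9 m
rate = 361.9 m / 746 ka = 0.000485 m/yr = 0.485 mm/yr

0.485 mm/yr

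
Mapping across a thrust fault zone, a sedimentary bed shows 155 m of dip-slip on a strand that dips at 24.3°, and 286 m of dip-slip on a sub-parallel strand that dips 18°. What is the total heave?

413 m

heave_A = 155 × cos(24.3°) = 141.3 m
heave_B = 286 × cos(18°) = 272 m
total = 141.3 + 272 = 413 m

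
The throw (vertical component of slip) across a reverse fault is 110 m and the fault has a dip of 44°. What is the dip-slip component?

dip-slip = throw / sin(dip) = 110 / sin(44°) = 158 m

158 m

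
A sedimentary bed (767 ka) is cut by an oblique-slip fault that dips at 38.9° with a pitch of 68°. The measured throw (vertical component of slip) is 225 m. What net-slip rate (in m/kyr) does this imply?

dip-slip = throw / sin(dip) = 225 / sin(38.9°) = 358.3 m
net slip = dip-slip / sin(rake) = 358.3 / sin(68°) = 386.4 m
rate = 386.4 m / 767 ka = 0.000504 m/yr = 0.504 m/kyr

0.504 m/kyr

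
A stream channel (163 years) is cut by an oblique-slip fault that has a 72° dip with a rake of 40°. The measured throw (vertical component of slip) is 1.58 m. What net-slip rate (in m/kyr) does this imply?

15.9 m/kyr

dip-slip = throw / sin(dip) = 1.58 / sin(72°) = 1.661 m
net slip = dip-slip / sin(rake) = 1.661 / sin(40°) = 2.585 m
rate = 2.585 m / 163 years = 0.0159 m/yr = 15.9 m/kyr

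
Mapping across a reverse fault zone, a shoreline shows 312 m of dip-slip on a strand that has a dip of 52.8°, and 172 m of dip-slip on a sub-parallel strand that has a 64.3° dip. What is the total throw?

404 m

throw_A = 312 × sin(52.8°) = 248.5 m
throw_B = 172 × sin(64.3°) = 155 m
total = 248.5 + 155 = 404 m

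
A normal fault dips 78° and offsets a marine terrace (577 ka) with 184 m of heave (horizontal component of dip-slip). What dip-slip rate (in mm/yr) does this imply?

1.53 mm/yr

dip-slip = heave / cos(dip) = 184 m / cos(78°) = 885 m
rate = 885 m / 577 ka = 0.00153 m/yr = 1.53 mm/yr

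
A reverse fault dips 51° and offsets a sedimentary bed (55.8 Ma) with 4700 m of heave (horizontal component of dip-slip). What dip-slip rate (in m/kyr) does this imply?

0.134 m/kyr

dip-slip = heave / cos(dip) = 4700 m / cos(51°) = 7468 m
rate = 7468 m / 55.8 Ma = 0.000134 m/yr = 0.134 m/kyr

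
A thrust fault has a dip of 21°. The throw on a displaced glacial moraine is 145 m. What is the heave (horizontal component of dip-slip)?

378 m

heave = throw / tan(dip) = 145 / tan(21°) = 378 m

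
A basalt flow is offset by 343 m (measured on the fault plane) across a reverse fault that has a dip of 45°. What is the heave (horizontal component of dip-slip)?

heave = dip-slip × cos(dip) = 343 m × cos(45°) = 243 m

243 m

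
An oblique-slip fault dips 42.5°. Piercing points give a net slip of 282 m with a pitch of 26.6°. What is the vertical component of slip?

85.3 m

dip-slip = net slip × sin(rake) = 282 m × sin(26.6°) = 126.3 m
throw = dip-slip × sin(dip) = 126.3 × sin(42.5°) = 85.3 m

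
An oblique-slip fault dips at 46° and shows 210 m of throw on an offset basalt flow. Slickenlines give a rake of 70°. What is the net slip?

dip-slip = throw / sin(dip) = 210 / sin(46°) = 291.9 m
net slip = dip-slip / sin(rake) = 291.9 / sin(70°) = 311 m

311 m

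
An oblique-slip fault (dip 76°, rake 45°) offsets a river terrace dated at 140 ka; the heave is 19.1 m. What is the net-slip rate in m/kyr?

dip-slip = heave / cos(dip) = 19.1 / cos(76°) = 78.95 m
net slip = dip-slip / sin(rake) = 78.95 / sin(45°) = 111.7 m
rate = 111.7 m / 140 ka = 0.000798 m/yr = 0.798 m/kyr

0.798 m/kyr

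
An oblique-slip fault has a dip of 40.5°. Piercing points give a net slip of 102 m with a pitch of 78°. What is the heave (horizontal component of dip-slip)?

dip-slip = net slip × sin(rake) = 102 m × sin(78°) = 99.77 m
heave = dip-slip × cos(dip) = 99.77 × cos(40.5°) = 75.9 m

75.9 m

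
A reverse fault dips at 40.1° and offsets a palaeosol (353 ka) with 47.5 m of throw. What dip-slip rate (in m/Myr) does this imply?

dip-slip = throw / sin(dip) = 47.5 m / sin(40.1°) = 73.74 m
rate = 73.74 m / 353 ka = 0.000209 m/yr = 209 m/Myr

209 m/Myr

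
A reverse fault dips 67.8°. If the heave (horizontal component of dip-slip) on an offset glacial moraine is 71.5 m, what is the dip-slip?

dip-slip = heave / cos(dip) = 71.5 / cos(67.8°) = 189 m

189 m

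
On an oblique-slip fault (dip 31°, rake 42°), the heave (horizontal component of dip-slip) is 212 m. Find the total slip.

370 m

dip-slip = heave / cos(dip) = 212 / cos(31°) = 247.3 m
net slip = dip-slip / sin(rake) = 247.3 / sin(42°) = 370 m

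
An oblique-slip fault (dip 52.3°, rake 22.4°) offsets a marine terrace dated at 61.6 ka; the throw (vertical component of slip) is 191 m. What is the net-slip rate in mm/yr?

dip-slip = throw / sin(dip) = 191 / sin(52.3°) = 241.4 m
net slip = dip-slip / sin(rake) = 241.4 / sin(22.4°) = 633.5 m
rate = 633.5 m / 61.6 ka = 0.0103 m/yr = 10.3 mm/yr

10.3 mm/yr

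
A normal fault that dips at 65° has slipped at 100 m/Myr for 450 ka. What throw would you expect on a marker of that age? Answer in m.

dip-slip = rate × time = 100 m/Myr × 450 ka = 45 m
throw = dip-slip × sin(dip) = 45 × sin(65°) = 40.8 m

40.8 m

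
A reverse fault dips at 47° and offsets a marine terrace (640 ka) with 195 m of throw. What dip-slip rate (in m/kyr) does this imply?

0.417 m/kyr

dip-slip = throw / sin(dip) = 195 m / sin(47°) = 266.6 m
rate = 266.6 m / 640 ka = 0.000417 m/yr = 0.417 m/kyr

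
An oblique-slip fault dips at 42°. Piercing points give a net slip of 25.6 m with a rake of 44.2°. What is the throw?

dip-slip = net slip × sin(rake) = 25.6 m × sin(44.2°) = 17.85 m
throw = dip-slip × sin(dip) = 17.85 × sin(42°) = 11.9 m

11.9 m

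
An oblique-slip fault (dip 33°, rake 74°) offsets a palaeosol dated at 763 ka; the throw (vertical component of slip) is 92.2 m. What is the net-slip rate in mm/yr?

dip-slip = throw / sin(dip) = 92.2 / sin(33°) = 169.3 m
net slip = dip-slip / sin(rake) = 169.3 / sin(74°) = 176.1 m
rate = 176.1 m / 763 ka = 0.000231 m/yr = 0.231 mm/yr

0.231 mm/yr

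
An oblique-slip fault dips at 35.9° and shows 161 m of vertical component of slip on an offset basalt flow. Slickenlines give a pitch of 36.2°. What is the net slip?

465 m

dip-slip = throw / sin(dip) = 161 / sin(35.9°) = 274.6 m
net slip = dip-slip / sin(rake) = 274.6 / sin(36.2°) = 465 m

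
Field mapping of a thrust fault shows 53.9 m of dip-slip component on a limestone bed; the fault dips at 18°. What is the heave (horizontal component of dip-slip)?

51.3 m

heave = dip-slip × cos(dip) = 53.9 m × cos(18°) = 51.3 m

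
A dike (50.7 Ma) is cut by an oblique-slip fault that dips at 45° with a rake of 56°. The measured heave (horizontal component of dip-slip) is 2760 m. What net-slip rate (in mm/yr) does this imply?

dip-slip = heave / cos(dip) = 2760 / cos(45°) = 3903 m
net slip = dip-slip / sin(rake) = 3903 / sin(56°) = 4708 m
rate = 4708 m / 50.7 Ma = 0.0000929 m/yr = 0.0929 mm/yr

0.0929 mm/yr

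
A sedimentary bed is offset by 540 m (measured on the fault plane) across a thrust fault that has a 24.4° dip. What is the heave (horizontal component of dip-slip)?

heave = dip-slip × cos(dip) = 540 m × cos(24.4°) = 492 m

492 m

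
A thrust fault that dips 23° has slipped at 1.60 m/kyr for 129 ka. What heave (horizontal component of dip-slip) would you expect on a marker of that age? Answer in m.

190 m

dip-slip = rate × time = 1.60 m/kyr × 129 ka = 206.4 m
heave = dip-slip × cos(dip) = 206.4 × cos(23°) = 190 m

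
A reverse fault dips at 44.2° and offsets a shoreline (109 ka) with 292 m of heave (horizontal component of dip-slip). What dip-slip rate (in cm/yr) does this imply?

0.374 cm/yr

dip-slip = heave / cos(dip) = 292 m / cos(44.2°) = 407.3 m
rate = 407.3 m / 109 ka = 0.00374 m/yr = 0.374 cm/yr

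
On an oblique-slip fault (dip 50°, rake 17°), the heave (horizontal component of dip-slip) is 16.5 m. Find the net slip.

87.8 m

dip-slip = heave / cos(dip) = 16.5 / cos(50°) = 25.67 m
net slip = dip-slip / sin(rake) = 25.67 / sin(17°) = 87.8 m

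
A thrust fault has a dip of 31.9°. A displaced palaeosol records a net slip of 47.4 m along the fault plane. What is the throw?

25 m

throw = dip-slip × sin(dip) = 47.4 m × sin(31.9°) = 25 m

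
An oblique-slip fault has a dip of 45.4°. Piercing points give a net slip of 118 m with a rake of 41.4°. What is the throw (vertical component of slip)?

55.6 m

dip-slip = net slip × sin(rake) = 118 m × sin(41.4°) = 78.03 m
throw = dip-slip × sin(dip) = 78.03 × sin(45.4°) = 55.6 m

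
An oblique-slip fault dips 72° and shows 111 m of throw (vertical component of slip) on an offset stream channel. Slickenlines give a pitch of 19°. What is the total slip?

358 m

dip-slip = throw / sin(dip) = 111 / sin(72°) = 116.7 m
net slip = dip-slip / sin(rake) = 116.7 / sin(19°) = 358 m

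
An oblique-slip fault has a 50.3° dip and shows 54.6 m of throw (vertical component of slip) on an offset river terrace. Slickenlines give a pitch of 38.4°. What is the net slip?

dip-slip = throw / sin(dip) = 54.6 / sin(50.3°) = 70.96 m
net slip = dip-slip / sin(rake) = 70.96 / sin(38.4°) = 114 m

114 m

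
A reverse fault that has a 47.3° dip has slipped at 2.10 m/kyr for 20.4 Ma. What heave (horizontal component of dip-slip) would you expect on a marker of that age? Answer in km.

29.1 km

dip-slip = rate × time = 2.10 m/kyr × 20.4 Ma = 42840 m
heave = dip-slip × cos(dip) = 42840 × cos(47.3°) = 29100 m = 29.1 km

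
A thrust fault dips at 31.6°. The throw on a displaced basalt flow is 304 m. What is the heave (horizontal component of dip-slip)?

494 m

heave = throw / tan(dip) = 304 / tan(31.6°) = 494 m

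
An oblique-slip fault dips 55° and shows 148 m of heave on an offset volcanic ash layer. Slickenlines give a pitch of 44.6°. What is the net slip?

dip-slip = heave / cos(dip) = 148 / cos(55°) = 258 m
net slip = dip-slip / sin(rake) = 258 / sin(44.6°) = 367 m

367 m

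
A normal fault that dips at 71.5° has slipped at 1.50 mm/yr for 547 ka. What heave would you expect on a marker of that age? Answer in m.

260 m

dip-slip = rate × time = 1.50 mm/yr × 547 ka = 820.5 m
heave = dip-slip × cos(dip) = 820.5 × cos(71.5°) = 260 m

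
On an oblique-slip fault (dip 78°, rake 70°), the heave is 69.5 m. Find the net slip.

356 m

dip-slip = heave / cos(dip) = 69.5 / cos(78°) = 334.3 m
net slip = dip-slip / sin(rake) = 334.3 / sin(70°) = 356 m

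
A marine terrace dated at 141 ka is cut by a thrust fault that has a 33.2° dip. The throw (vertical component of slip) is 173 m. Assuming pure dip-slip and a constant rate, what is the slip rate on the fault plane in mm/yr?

2.24 mm/yr

dip-slip = throw / sin(dip) = 173 m / sin(33.2°) = 315.9 m
rate = 315.9 m / 141 ka = 0.00224 m/yr = 2.24 mm/yr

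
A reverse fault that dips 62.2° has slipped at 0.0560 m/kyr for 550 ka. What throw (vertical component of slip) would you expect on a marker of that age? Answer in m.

dip-slip = rate × time = 0.0560 m/kyr × 550 ka = 30.80 m
throw = dip-slip × sin(dip) = 30.80 × sin(62.2°) = 27.2 m

27.2 m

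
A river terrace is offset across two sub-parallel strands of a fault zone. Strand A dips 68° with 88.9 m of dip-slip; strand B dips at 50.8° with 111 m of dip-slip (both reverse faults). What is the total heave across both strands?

103 m

heave_A = 88.9 × cos(68°) = 33.30 m
heave_B = 111 × cos(50.8°) = 70.16 m
total = 33.30 + 70.16 = 103 m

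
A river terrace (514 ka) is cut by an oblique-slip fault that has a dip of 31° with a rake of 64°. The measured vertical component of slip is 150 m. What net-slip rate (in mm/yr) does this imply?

dip-slip = throw / sin(dip) = 150 / sin(31°) = 291.2 m
net slip = dip-slip / sin(rake) = 291.2 / sin(64°) = 324 m
rate = 324 m / 514 ka = 0.000630 m/yr = 0.630 mm/yr

0.630 mm/yr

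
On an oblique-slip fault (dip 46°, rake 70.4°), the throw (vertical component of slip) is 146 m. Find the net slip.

215 m

dip-slip = throw / sin(dip) = 146 / sin(46°) = 203 m
net slip = dip-slip / sin(rake) = 203 / sin(70.4°) = 215 m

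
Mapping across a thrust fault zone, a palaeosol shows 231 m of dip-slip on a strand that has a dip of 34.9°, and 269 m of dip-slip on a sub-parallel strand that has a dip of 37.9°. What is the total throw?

throw_A = 231 × sin(34.9°) = 132.2 m
throw_B = 269 × sin(37.9°) = 165.2 m
total = 132.2 + 165.2 = 297 m

297 m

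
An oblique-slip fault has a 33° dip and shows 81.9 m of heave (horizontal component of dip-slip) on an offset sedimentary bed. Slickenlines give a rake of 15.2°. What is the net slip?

372 m

dip-slip = heave / cos(dip) = 81.9 / cos(33°) = 97.65 m
net slip = dip-slip / sin(rake) = 97.65 / sin(15.2°) = 372 m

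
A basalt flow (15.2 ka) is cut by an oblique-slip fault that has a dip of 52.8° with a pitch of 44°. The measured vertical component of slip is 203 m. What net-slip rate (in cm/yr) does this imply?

2.41 cm/yr

dip-slip = throw / sin(dip) = 203 / sin(52.8°) = 254.9 m
net slip = dip-slip / sin(rake) = 254.9 / sin(44°) = 366.9 m
rate = 366.9 m / 15.2 ka = 0.0241 m/yr = 2.41 cm/yr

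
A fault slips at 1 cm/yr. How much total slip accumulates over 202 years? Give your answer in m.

slip = rate × time = 1 cm/yr × 202 years = 2.02 m

2.02 m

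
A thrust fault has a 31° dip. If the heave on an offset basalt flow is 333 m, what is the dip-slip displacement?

388 m

dip-slip = heave / cos(dip) = 333 / cos(31°) = 388 m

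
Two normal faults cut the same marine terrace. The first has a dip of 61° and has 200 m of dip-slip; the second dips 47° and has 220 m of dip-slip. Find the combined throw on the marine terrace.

throw_A = 200 × sin(61°) = 174.9 m
throw_B = 220 × sin(47°) = 160.9 m
total = 174.9 + 160.9 = 336 m

336 m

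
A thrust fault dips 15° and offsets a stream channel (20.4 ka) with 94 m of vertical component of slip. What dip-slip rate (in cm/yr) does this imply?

dip-slip = throw / sin(dip) = 94 m / sin(15°) = 363.2 m
rate = 363.2 m / 20.4 ka = 0.0178 m/yr = 1.78 cm/yr

1.78 cm/yr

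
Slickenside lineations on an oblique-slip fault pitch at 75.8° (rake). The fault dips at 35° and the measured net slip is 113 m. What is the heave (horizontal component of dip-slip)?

89.7 m

dip-slip = net slip × sin(rake) = 113 m × sin(75.8°) = 109.5 m
heave = dip-slip × cos(dip) = 109.5 × cos(35°) = 89.7 m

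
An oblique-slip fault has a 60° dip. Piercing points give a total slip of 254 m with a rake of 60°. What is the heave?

dip-slip = net slip × sin(rake) = 254 m × sin(60°) = 220 m
heave = dip-slip × cos(dip) = 220 × cos(60°) = 110 m

110 m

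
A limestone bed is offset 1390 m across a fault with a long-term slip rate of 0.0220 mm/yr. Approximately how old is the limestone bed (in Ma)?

63.2 Ma

age = offset / rate = 1390 m / (0.0220 mm/yr) = 6.32e+07 yr = 63.2 Ma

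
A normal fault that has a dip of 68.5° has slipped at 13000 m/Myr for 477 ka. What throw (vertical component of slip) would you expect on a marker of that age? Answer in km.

dip-slip = rate × time = 13000 m/Myr × 477 ka = 6201 m
throw = dip-slip × sin(dip) = 6201 × sin(68.5°) = 5770 m = 5.77 km

5.77 km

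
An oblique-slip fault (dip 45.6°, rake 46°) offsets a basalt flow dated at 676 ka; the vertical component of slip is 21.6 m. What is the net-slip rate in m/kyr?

dip-slip = throw / sin(dip) = 21.6 / sin(45.6°) = 30.23 m
net slip = dip-slip / sin(rake) = 30.23 / sin(46°) = 42.03 m
rate = 42.03 m / 676 ka = 0.0000622 m/yr = 0.0622 m/kyr

0.0622 m/kyr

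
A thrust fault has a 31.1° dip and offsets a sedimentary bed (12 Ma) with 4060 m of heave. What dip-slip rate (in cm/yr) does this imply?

0.0395 cm/yr

dip-slip = heave / cos(dip) = 4060 m / cos(31.1°) = 4742 m
rate = 4742 m / 12 Ma = 0.000395 m/yr = 0.0395 cm/yr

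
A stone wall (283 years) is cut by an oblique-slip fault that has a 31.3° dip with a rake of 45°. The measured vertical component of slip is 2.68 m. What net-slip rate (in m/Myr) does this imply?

dip-slip = throw / sin(dip) = 2.68 / sin(31.3°) = 5.159 m
net slip = dip-slip / sin(rake) = 5.159 / sin(45°) = 7.295 m
rate = 7.295 m / 283 years = 0.0258 m/yr = 25800 m/Myr

25800 m/Myr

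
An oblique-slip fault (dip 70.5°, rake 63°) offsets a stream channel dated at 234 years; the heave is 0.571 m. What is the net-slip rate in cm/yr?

0.820 cm/yr

dip-slip = heave / cos(dip) = 0.571 / cos(70.5°) = 1.711 m
net slip = dip-slip / sin(rake) = 1.711 / sin(63°) = 1.920 m
rate = 1.920 m / 234 years = 0.00820 m/yr = 0.820 cm/yr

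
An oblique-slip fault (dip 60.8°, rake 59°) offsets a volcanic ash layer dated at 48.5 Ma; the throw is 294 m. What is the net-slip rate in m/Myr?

8.10 m/Myr

dip-slip = throw / sin(dip) = 294 / sin(60.8°) = 336.8 m
net slip = dip-slip / sin(rake) = 336.8 / sin(59°) = 392.9 m
rate = 392.9 m / 48.5 Ma = 0.00000810 m/yr = 8.10 m/Myr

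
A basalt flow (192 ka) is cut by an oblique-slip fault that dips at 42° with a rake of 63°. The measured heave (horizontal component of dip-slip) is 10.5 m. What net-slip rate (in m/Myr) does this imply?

dip-slip = heave / cos(dip) = 10.5 / cos(42°) = 14.13 m
net slip = dip-slip / sin(rake) = 14.13 / sin(63°) = 15.86 m
rate = 15.86 m / 192 ka = 0.0000826 m/yr = 82.6 m/Myr

82.6 m/Myr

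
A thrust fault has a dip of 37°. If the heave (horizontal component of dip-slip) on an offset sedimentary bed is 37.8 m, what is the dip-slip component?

47.3 m

dip-slip = heave / cos(dip) = 37.8 / cos(37°) = 47.3 m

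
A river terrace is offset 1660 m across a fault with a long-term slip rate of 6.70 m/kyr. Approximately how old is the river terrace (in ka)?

248 ka

age = offset / rate = 1660 m / (6.70 m/kyr) = 248000 yr = 248 ka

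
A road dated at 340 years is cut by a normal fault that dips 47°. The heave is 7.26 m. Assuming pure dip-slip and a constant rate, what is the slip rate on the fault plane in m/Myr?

31300 m/Myr

dip-slip = heave / cos(dip) = 7.26 m / cos(47°) = 10.65 m
rate = 10.65 m / 340 years = 0.0313 m/yr = 31300 m/Myr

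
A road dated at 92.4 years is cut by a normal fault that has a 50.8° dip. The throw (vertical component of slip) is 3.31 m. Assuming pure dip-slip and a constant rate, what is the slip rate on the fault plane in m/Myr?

46200 m/Myr

dip-slip = throw / sin(dip) = 3.31 m / sin(50.8°) = 4.271 m
rate = 4.271 m / 92.4 years = 0.0462 m/yr = 46200 m/Myr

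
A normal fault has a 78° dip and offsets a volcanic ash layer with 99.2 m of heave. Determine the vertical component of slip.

throw = heave × tan(dip) = 99.2 × tan(78°) = 467 m

467 m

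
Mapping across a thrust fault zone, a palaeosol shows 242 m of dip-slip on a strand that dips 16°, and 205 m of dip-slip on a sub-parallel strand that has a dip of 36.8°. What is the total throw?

throw_A = 242 × sin(16°) = 66.70 m
throw_B = 205 × sin(36.8°) = 122.8 m
total = 66.70 + 122.8 = 190 m

190 m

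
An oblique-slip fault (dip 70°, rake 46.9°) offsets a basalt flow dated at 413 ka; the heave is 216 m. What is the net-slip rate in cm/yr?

0.209 cm/yr

dip-slip = heave / cos(dip) = 216 / cos(70°) = 631.5 m
net slip = dip-slip / sin(rake) = 631.5 / sin(46.9°) = 864.9 m
rate = 864.9 m / 413 ka = 0.00209 m/yr = 0.209 cm/yr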